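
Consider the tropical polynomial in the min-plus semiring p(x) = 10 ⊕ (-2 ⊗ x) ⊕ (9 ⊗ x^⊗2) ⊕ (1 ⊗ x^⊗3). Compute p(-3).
p(-3) = -8

A tropical monomial a ⊗ x^⊗i evaluates to a + i · x. Evaluating each term at x = -3:
  Term 0 contributes 10 + 0 · -3 = 10
  Term 1 contributes -2 + 1 · -3 = -5
  Term 2 contributes 9 + 2 · -3 = 3
  Term 3 contributes 1 + 3 · -3 = -8
p(-3) = ⊕ of these = min[10, -5, 3, -8] = -8.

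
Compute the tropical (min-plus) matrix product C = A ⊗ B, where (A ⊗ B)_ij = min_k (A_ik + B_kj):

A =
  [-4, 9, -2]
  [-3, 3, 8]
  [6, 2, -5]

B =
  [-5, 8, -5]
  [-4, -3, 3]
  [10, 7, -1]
A ⊗ B =
  [-9, 4, -9]
  [-8, 0, -8]
  [-2, -1, -6]

Apply the min-plus product entry-by-entry:
  C[0][0] = min over k of (A[0][0] + B[0][0] = -4 + -5 = -9, A[0][1] + B[1][0] = 9 + -4 = 5, A[0][2] + B[2][0] = -2 + 10 = 8) = -9 (attained at k = 0)
  C[0][1] = min over k of (A[0][0] + B[0][1] = -4 + 8 = 4, A[0][1] + B[1][1] = 9 + -3 = 6, A[0][2] + B[2][1] = -2 + 7 = 5) = 4 (attained at k = 0)
  C[0][2] = min over k of (A[0][0] + B[0][2] = -4 + -5 = -9, A[0][1] + B[1][2] = 9 + 3 = 12, A[0][2] + B[2][2] = -2 + -1 = -3) = -9 (attained at k = 0)
  C[1][0] = min over k of (A[1][0] + B[0][0] = -3 + -5 = -8, A[1][1] + B[1][0] = 3 + -4 = -1, A[1][2] + B[2][0] = 8 + 10 = 18) = -8 (attained at k = 0)
  C[1][1] = min over k of (A[1][0] + B[0][1] = -3 + 8 = 5, A[1][1] + B[1][1] = 3 + -3 = 0, A[1][2] + B[2][1] = 8 + 7 = 15) = 0 (attained at k = 1)
  C[1][2] = min over k of (A[1][0] + B[0][2] = -3 + -5 = -8, A[1][1] + B[1][2] = 3 + 3 = 6, A[1][2] + B[2][2] = 8 + -1 = 7) = -8 (attained at k = 0)
  C[2][0] = min over k of (A[2][0] + B[0][0] = 6 + -5 = 1, A[2][1] + B[1][0] = 2 + -4 = -2, A[2][2] + B[2][0] = -5 + 10 = 5) = -2 (attained at k = 1)
  C[2][1] = min over k of (A[2][0] + B[0][1] = 6 + 8 = 14, A[2][1] + B[1][1] = 2 + -3 = -1, A[2][2] + B[2][1] = -5 + 7 = 2) = -1 (attained at k = 1)
  C[2][2] = min over k of (A[2][0] + B[0][2] = 6 + -5 = 1, A[2][1] + B[1][2] = 2 + 3 = 5, A[2][2] + B[2][2] = -5 + -1 = -6) = -6 (attained at k = 2)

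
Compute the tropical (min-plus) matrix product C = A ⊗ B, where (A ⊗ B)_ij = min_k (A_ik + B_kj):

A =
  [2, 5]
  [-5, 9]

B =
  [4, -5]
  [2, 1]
A ⊗ B =
  [6, -3]
  [-1, -10]

Apply the min-plus product entry-by-entry:
  C[0][0] = min over k of (A[0][0] + B[0][0] = 2 + 4 = 6, A[0][1] + B[1][0] = 5 + 2 = 7) = 6 (attained at k = 0)
  C[0][1] = min over k of (A[0][0] + B[0][1] = 2 + -5 = -3, A[0][1] + B[1][1] = 5 + 1 = 6) = -3 (attained at k = 0)
  C[1][0] = min over k of (A[1][0] + B[0][0] = -5 + 4 = -1, A[1][1] + B[1][0] = 9 + 2 = 11) = -1 (attained at k = 0)
  C[1][1] = min over k of (A[1][0] + B[0][1] = -5 + -5 = -10, A[1][1] + B[1][1] = 9 + 1 = 10) = -10 (attained at k = 0)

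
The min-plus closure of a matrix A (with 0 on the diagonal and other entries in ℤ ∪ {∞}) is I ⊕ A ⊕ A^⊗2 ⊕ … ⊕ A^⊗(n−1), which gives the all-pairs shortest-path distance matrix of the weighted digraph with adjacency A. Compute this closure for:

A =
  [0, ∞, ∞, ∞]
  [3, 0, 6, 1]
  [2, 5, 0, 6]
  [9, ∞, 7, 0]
Closure =
  [0, ∞, ∞, ∞]
  [3, 0, 6, 1]
  [2, 5, 0, 6]
  [9, 12, 7, 0]

This is the Floyd-Warshall all-pairs shortest-path computation. For each intermediate vertex k = 0, 1, …, 3, update dist[i][j] ← min(dist[i][j], dist[i][k] + dist[k][j]). The final matrix gives, for each (i, j), the minimum total weight of any directed path from i to j (possibly empty when i = j).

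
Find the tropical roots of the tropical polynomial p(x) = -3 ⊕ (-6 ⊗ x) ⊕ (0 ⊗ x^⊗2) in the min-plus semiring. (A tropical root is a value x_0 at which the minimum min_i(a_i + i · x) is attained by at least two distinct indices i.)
Roots: {-6, 3}

Each tropical root is a break point of the lower envelope of the lines y = a_i + i · x (there are 3 lines, with slopes 0, 1, ..., 2). Only the lines that attain the minimum somewhere contribute to roots; other lines are dominated. Here the surviving (envelope) indices are i = 2, i = 1, i = 0.
Intersections between consecutive envelope lines give the roots: for adjacent envelope indices i < j the intersection is x = (a_i − a_j) / (j − i). Reading off the sorted break points: {-6, 3}.
Verification: at each break x_0, at least two indices attain the minimum of min_i(a_i + i · x_0).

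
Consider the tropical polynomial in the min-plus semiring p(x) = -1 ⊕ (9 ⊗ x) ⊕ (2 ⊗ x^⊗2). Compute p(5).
p(5) = -1

A tropical monomial a ⊗ x^⊗i evaluates to a + i · x. Evaluating each term at x = 5:
  Term 0 contributes -1 + 0 · 5 = -1
  Term 1 contributes 9 + 1 · 5 = 14
  Term 2 contributes 2 + 2 · 5 = 12
p(5) = ⊕ of these = min[-1, 14, 12] = -1.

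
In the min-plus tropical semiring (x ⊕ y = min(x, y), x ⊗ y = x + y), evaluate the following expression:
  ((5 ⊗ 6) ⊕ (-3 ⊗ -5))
((5 ⊗ 6) ⊕ (-3 ⊗ -5)) = -8

Expand innermost to outermost. Recall ⊕ takes the minimum of its arguments and ⊗ takes their sum. Working out the expression ((5 ⊗ 6) ⊕ (-3 ⊗ -5)) gives -8.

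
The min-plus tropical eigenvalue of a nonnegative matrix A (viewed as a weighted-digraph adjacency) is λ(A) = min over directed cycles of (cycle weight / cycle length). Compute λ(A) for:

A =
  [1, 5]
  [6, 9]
λ(A) = 1

Enumerate directed cycles and compute their means (weight / length). Sample:
  cycle 0 → 0: weight = 1, length = 1, mean = 1/1 ≈ 1.000
  cycle 1 → 1: weight = 9, length = 1, mean = 9/1 ≈ 9.000
  cycle 0 → 1 → 0: weight = 11, length = 2, mean = 11/2 ≈ 5.500
  cycle 1 → 0 → 1: weight = 11, length = 2, mean = 11/2 ≈ 5.500
Minimum mean = 1.000, attained e.g. along the cycle 0 → 0 with weight 1 and length 1. So λ(A) = 1/1 = 1.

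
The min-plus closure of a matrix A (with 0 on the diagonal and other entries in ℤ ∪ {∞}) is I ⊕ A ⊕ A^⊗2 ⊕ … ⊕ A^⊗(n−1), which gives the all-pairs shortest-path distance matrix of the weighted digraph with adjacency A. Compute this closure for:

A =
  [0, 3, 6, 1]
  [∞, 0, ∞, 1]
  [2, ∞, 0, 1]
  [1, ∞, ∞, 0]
Closure =
  [0, 3, 6, 1]
  [2, 0, 8, 1]
  [2, 5, 0, 1]
  [1, 4, 7, 0]

This is the Floyd-Warshall all-pairs shortest-path computation. For each intermediate vertex k = 0, 1, …, 3, update dist[i][j] ← min(dist[i][j], dist[i][k] + dist[k][j]). The final matrix gives, for each (i, j), the minimum total weight of any directed path from i to j (possibly empty when i = j).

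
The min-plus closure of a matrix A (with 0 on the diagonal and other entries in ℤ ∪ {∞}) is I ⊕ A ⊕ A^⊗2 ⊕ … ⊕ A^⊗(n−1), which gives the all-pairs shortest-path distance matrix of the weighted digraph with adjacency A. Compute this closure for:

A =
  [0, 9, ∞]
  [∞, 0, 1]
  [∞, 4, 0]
Closure =
  [0, 9, 10]
  [∞, 0, 1]
  [∞, 4, 0]

This is the Floyd-Warshall all-pairs shortest-path computation. For each intermediate vertex k = 0, 1, …, 2, update dist[i][j] ← min(dist[i][j], dist[i][k] + dist[k][j]). The final matrix gives, for each (i, j), the minimum total weight of any directed path from i to j (possibly empty when i = j).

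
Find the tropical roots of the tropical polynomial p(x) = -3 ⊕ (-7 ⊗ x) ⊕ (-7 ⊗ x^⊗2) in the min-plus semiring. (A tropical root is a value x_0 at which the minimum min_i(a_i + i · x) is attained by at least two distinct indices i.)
Roots: {0, 4}

Each tropical root is a break point of the lower envelope of the lines y = a_i + i · x (there are 3 lines, with slopes 0, 1, ..., 2). Only the lines that attain the minimum somewhere contribute to roots; other lines are dominated. Here the surviving (envelope) indices are i = 2, i = 1, i = 0.
Intersections between consecutive envelope lines give the roots: for adjacent envelope indices i < j the intersection is x = (a_i − a_j) / (j − i). Reading off the sorted break points: {0, 4}.
Verification: at each break x_0, at least two indices attain the minimum of min_i(a_i + i · x_0).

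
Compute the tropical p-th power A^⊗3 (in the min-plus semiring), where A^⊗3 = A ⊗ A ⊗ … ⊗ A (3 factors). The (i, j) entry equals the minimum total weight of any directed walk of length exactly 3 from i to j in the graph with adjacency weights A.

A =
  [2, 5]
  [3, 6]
A^⊗3 =
  [6, 9]
  [7, 10]

Each entry (A^⊗3)_ij equals the minimum over all length-3 walks i = v_0 → v_1 → … → v_3 = j of Σ_t A[v_t][v_{t+1}]. For example, for (i, j) = (0, 1) we minimise over 4 possible intermediate vertex sequences; the minimum is 9, attained along the walk 0 → 0 → 0 → 1.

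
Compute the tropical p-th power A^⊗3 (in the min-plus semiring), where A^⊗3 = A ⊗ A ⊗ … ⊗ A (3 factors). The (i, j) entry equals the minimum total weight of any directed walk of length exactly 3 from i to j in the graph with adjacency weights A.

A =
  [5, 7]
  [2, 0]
A^⊗3 =
  [9, 7]
  [2, 0]

Each entry (A^⊗3)_ij equals the minimum over all length-3 walks i = v_0 → v_1 → … → v_3 = j of Σ_t A[v_t][v_{t+1}]. For example, for (i, j) = (0, 1) we minimise over 4 possible intermediate vertex sequences; the minimum is 7, attained along the walk 0 → 1 → 1 → 1.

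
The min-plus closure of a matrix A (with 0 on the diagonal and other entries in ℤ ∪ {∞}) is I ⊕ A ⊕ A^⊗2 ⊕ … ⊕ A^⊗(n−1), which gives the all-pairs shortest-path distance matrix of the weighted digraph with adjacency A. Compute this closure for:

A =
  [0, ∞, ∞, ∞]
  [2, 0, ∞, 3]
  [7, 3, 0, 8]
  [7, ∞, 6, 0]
Closure =
  [0, ∞, ∞, ∞]
  [2, 0, 9, 3]
  [5, 3, 0, 6]
  [7, 9, 6, 0]

This is the Floyd-Warshall all-pairs shortest-path computation. For each intermediate vertex k = 0, 1, …, 3, update dist[i][j] ← min(dist[i][j], dist[i][k] + dist[k][j]). The final matrix gives, for each (i, j), the minimum total weight of any directed path from i to j (possibly empty when i = j).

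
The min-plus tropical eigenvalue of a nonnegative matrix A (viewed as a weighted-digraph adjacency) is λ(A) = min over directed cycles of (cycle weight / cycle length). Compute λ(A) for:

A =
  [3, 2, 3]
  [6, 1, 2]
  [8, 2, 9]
λ(A) = 1

Enumerate directed cycles and compute their means (weight / length). Sample:
  cycle 0 → 0: weight = 3, length = 1, mean = 3/1 ≈ 3.000
  cycle 1 → 1: weight = 1, length = 1, mean = 1/1 ≈ 1.000
  cycle 2 → 2: weight = 9, length = 1, mean = 9/1 ≈ 9.000
  cycle 0 → 1 → 0: weight = 8, length = 2, mean = 8/2 ≈ 4.000
  cycle 0 → 2 → 0: weight = 11, length = 2, mean = 11/2 ≈ 5.500
  cycle 1 → 0 → 1: weight = 8, length = 2, mean = 8/2 ≈ 4.000
Minimum mean = 1.000, attained e.g. along the cycle 1 → 1 with weight 1 and length 1. So λ(A) = 1/1 = 1.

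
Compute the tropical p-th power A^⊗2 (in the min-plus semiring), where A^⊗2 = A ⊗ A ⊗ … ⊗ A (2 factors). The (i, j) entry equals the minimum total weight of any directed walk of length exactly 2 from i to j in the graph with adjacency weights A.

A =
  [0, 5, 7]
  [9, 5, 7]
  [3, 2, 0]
A^⊗2 =
  [0, 5, 7]
  [9, 9, 7]
  [3, 2, 0]

Each entry (A^⊗2)_ij equals the minimum over all length-2 walks i = v_0 → v_1 → … → v_2 = j of Σ_t A[v_t][v_{t+1}]. For example, for (i, j) = (0, 2) we minimise over 3 possible intermediate vertex sequences; the minimum is 7, attained along the walk 0 → 0 → 2.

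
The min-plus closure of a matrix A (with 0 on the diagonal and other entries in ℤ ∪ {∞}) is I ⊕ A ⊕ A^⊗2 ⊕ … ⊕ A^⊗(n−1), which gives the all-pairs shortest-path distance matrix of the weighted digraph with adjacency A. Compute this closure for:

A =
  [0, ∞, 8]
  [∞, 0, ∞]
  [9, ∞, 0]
Closure =
  [0, ∞, 8]
  [∞, 0, ∞]
  [9, ∞, 0]

This is the Floyd-Warshall all-pairs shortest-path computation. For each intermediate vertex k = 0, 1, …, 2, update dist[i][j] ← min(dist[i][j], dist[i][k] + dist[k][j]). The final matrix gives, for each (i, j), the minimum total weight of any directed path from i to j (possibly empty when i = j).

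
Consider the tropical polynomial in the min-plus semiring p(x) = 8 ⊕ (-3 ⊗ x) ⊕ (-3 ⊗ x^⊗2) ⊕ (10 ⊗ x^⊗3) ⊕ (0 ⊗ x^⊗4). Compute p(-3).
p(-3) = -12

A tropical monomial a ⊗ x^⊗i evaluates to a + i · x. Evaluating each term at x = -3:
  Term 0 contributes 8 + 0 · -3 = 8
  Term 1 contributes -3 + 1 · -3 = -6
  Term 2 contributes -3 + 2 · -3 = -9
  Term 3 contributes 10 + 3 · -3 = 1
  Term 4 contributes 0 + 4 · -3 = -12
p(-3) = ⊕ of these = min[8, -6, -9, 1, -12] = -12.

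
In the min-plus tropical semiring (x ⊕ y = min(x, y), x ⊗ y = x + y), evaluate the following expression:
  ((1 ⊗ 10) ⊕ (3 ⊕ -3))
((1 ⊗ 10) ⊕ (3 ⊕ -3)) = -3

Expand innermost to outermost. Recall ⊕ takes the minimum of its arguments and ⊗ takes their sum. Working out the expression ((1 ⊗ 10) ⊕ (3 ⊕ -3)) gives -3.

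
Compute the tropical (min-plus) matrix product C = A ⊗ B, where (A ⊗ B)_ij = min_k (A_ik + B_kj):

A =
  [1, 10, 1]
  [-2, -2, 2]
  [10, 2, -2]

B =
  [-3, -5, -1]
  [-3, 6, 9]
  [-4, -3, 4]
A ⊗ B =
  [-3, -4, 0]
  [-5, -7, -3]
  [-6, -5, 2]

Apply the min-plus product entry-by-entry:
  C[0][0] = min over k of (A[0][0] + B[0][0] = 1 + -3 = -2, A[0][1] + B[1][0] = 10 + -3 = 7, A[0][2] + B[2][0] = 1 + -4 = -3) = -3 (attained at k = 2)
  C[0][1] = min over k of (A[0][0] + B[0][1] = 1 + -5 = -4, A[0][1] + B[1][1] = 10 + 6 = 16, A[0][2] + B[2][1] = 1 + -3 = -2) = -4 (attained at k = 0)
  C[0][2] = min over k of (A[0][0] + B[0][2] = 1 + -1 = 0, A[0][1] + B[1][2] = 10 + 9 = 19, A[0][2] + B[2][2] = 1 + 4 = 5) = 0 (attained at k = 0)
  C[1][0] = min over k of (A[1][0] + B[0][0] = -2 + -3 = -5, A[1][1] + B[1][0] = -2 + -3 = -5, A[1][2] + B[2][0] = 2 + -4 = -2) = -5 (attained at k = 0)
  C[1][1] = min over k of (A[1][0] + B[0][1] = -2 + -5 = -7, A[1][1] + B[1][1] = -2 + 6 = 4, A[1][2] + B[2][1] = 2 + -3 = -1) = -7 (attained at k = 0)
  C[1][2] = min over k of (A[1][0] + B[0][2] = -2 + -1 = -3, A[1][1] + B[1][2] = -2 + 9 = 7, A[1][2] + B[2][2] = 2 + 4 = 6) = -3 (attained at k = 0)
  C[2][0] = min over k of (A[2][0] + B[0][0] = 10 + -3 = 7, A[2][1] + B[1][0] = 2 + -3 = -1, A[2][2] + B[2][0] = -2 + -4 = -6) = -6 (attained at k = 2)
  C[2][1] = min over k of (A[2][0] + B[0][1] = 10 + -5 = 5, A[2][1] + B[1][1] = 2 + 6 = 8, A[2][2] + B[2][1] = -2 + -3 = -5) = -5 (attained at k = 2)
  C[2][2] = min over k of (A[2][0] + B[0][2] = 10 + -1 = 9, A[2][1] + B[1][2] = 2 + 9 = 11, A[2][2] + B[2][2] = -2 + 4 = 2) = 2 (attained at k = 2)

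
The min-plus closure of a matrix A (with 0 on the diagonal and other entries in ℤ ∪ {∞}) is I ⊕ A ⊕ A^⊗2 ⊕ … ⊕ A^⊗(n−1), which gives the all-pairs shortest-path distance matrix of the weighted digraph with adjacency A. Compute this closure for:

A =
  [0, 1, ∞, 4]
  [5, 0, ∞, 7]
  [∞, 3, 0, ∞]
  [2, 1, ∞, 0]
Closure =
  [0, 1, ∞, 4]
  [5, 0, ∞, 7]
  [8, 3, 0, 10]
  [2, 1, ∞, 0]

This is the Floyd-Warshall all-pairs shortest-path computation. For each intermediate vertex k = 0, 1, …, 3, update dist[i][j] ← min(dist[i][j], dist[i][k] + dist[k][j]). The final matrix gives, for each (i, j), the minimum total weight of any directed path from i to j (possibly empty when i = j).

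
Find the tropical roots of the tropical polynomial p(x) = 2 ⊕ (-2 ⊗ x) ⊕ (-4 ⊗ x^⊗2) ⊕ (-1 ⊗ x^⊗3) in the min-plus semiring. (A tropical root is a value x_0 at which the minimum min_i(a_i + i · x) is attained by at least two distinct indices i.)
Roots: {-3, 2, 4}

Each tropical root is a break point of the lower envelope of the lines y = a_i + i · x (there are 4 lines, with slopes 0, 1, ..., 3). Only the lines that attain the minimum somewhere contribute to roots; other lines are dominated. Here the surviving (envelope) indices are i = 3, i = 2, i = 1, i = 0.
Intersections between consecutive envelope lines give the roots: for adjacent envelope indices i < j the intersection is x = (a_i − a_j) / (j − i). Reading off the sorted break points: {-3, 2, 4}.
Verification: at each break x_0, at least two indices attain the minimum of min_i(a_i + i · x_0).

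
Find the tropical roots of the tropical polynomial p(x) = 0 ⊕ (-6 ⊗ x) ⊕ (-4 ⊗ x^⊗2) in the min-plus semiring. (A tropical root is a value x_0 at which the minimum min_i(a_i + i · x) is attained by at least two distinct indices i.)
Roots: {-2, 6}

Each tropical root is a break point of the lower envelope of the lines y = a_i + i · x (there are 3 lines, with slopes 0, 1, ..., 2). Only the lines that attain the minimum somewhere contribute to roots; other lines are dominated. Here the surviving (envelope) indices are i = 2, i = 1, i = 0.
Intersections between consecutive envelope lines give the roots: for adjacent envelope indices i < j the intersection is x = (a_i − a_j) / (j − i). Reading off the sorted break points: {-2, 6}.
Verification: at each break x_0, at least two indices attain the minimum of min_i(a_i + i · x_0).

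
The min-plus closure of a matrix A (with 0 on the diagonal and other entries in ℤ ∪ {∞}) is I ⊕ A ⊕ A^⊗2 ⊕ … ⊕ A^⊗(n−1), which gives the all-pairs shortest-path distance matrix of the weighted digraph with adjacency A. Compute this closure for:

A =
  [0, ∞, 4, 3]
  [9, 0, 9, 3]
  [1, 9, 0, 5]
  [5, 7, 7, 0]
Closure =
  [0, 10, 4, 3]
  [8, 0, 9, 3]
  [1, 9, 0, 4]
  [5, 7, 7, 0]

This is the Floyd-Warshall all-pairs shortest-path computation. For each intermediate vertex k = 0, 1, …, 3, update dist[i][j] ← min(dist[i][j], dist[i][k] + dist[k][j]). The final matrix gives, for each (i, j), the minimum total weight of any directed path from i to j (possibly empty when i = j).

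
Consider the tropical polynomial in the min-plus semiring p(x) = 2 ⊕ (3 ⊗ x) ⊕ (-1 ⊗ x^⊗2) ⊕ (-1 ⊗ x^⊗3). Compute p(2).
p(2) = 2

A tropical monomial a ⊗ x^⊗i evaluates to a + i · x. Evaluating each term at x = 2:
  Term 0 contributes 2 + 0 · 2 = 2
  Term 1 contributes 3 + 1 · 2 = 5
  Term 2 contributes -1 + 2 · 2 = 3
  Term 3 contributes -1 + 3 · 2 = 5
p(2) = ⊕ of these = min[2, 5, 3, 5] = 2.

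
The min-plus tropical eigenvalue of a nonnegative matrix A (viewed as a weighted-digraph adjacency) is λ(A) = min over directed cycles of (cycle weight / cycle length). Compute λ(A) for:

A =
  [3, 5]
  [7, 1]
λ(A) = 1

Enumerate directed cycles and compute their means (weight / length). Sample:
  cycle 0 → 0: weight = 3, length = 1, mean = 3/1 ≈ 3.000
  cycle 1 → 1: weight = 1, length = 1, mean = 1/1 ≈ 1.000
  cycle 0 → 1 → 0: weight = 12, length = 2, mean = 12/2 ≈ 6.000
  cycle 1 → 0 → 1: weight = 12, length = 2, mean = 12/2 ≈ 6.000
Minimum mean = 1.000, attained e.g. along the cycle 1 → 1 with weight 1 and length 1. So λ(A) = 1/1 = 1.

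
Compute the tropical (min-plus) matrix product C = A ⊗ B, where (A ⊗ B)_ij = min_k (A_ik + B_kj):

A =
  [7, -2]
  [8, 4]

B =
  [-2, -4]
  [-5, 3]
A ⊗ B =
  [-7, 1]
  [-1, 4]

Apply the min-plus product entry-by-entry:
  C[0][0] = min over k of (A[0][0] + B[0][0] = 7 + -2 = 5, A[0][1] + B[1][0] = -2 + -5 = -7) = -7 (attained at k = 1)
  C[0][1] = min over k of (A[0][0] + B[0][1] = 7 + -4 = 3, A[0][1] + B[1][1] = -2 + 3 = 1) = 1 (attained at k = 1)
  C[1][0] = min over k of (A[1][0] + B[0][0] = 8 + -2 = 6, A[1][1] + B[1][0] = 4 + -5 = -1) = -1 (attained at k = 1)
  C[1][1] = min over k of (A[1][0] + B[0][1] = 8 + -4 = 4, A[1][1] + B[1][1] = 4 + 3 = 7) = 4 (attained at k = 0)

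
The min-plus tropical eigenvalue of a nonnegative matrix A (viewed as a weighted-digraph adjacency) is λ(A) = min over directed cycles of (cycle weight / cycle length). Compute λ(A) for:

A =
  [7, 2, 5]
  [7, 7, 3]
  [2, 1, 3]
λ(A) = 2

Enumerate directed cycles and compute their means (weight / length). Sample:
  cycle 0 → 0: weight = 7, length = 1, mean = 7/1 ≈ 7.000
  cycle 1 → 1: weight = 7, length = 1, mean = 7/1 ≈ 7.000
  cycle 2 → 2: weight = 3, length = 1, mean = 3/1 ≈ 3.000
  cycle 0 → 1 → 0: weight = 9, length = 2, mean = 9/2 ≈ 4.500
  cycle 0 → 2 → 0: weight = 7, length = 2, mean = 7/2 ≈ 3.500
  cycle 1 → 0 → 1: weight = 9, length = 2, mean = 9/2 ≈ 4.500
Minimum mean = 2.000, attained e.g. along the cycle 1 → 2 → 1 with weight 4 and length 2. So λ(A) = 4/2 = 2.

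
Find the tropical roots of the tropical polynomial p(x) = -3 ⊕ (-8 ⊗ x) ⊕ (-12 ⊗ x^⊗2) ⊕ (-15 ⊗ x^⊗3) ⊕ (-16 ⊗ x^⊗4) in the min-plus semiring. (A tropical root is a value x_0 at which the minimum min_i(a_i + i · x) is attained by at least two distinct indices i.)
Roots: {1, 3, 4, 5}

Each tropical root is a break point of the lower envelope of the lines y = a_i + i · x (there are 5 lines, with slopes 0, 1, ..., 4). Only the lines that attain the minimum somewhere contribute to roots; other lines are dominated. Here the surviving (envelope) indices are i = 4, i = 3, i = 2, i = 1, i = 0.
Intersections between consecutive envelope lines give the roots: for adjacent envelope indices i < j the intersection is x = (a_i − a_j) / (j − i). Reading off the sorted break points: {1, 3, 4, 5}.
Verification: at each break x_0, at least two indices attain the minimum of min_i(a_i + i · x_0).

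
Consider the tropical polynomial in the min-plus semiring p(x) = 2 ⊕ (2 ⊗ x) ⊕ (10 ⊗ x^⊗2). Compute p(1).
p(1) = 2

A tropical monomial a ⊗ x^⊗i evaluates to a + i · x. Evaluating each term at x = 1:
  Term 0 contributes 2 + 0 · 1 = 2
  Term 1 contributes 2 + 1 · 1 = 3
  Term 2 contributes 10 + 2 · 1 = 12
p(1) = ⊕ of these = min[2, 3, 12] = 2.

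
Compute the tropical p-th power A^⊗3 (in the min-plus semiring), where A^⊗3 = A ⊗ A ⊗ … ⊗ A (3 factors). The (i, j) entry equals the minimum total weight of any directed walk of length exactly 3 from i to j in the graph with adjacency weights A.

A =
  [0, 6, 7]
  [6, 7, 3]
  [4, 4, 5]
A^⊗3 =
  [0, 6, 7]
  [6, 12, 10]
  [4, 10, 11]

Each entry (A^⊗3)_ij equals the minimum over all length-3 walks i = v_0 → v_1 → … → v_3 = j of Σ_t A[v_t][v_{t+1}]. For example, for (i, j) = (0, 2) we minimise over 9 possible intermediate vertex sequences; the minimum is 7, attained along the walk 0 → 0 → 0 → 2.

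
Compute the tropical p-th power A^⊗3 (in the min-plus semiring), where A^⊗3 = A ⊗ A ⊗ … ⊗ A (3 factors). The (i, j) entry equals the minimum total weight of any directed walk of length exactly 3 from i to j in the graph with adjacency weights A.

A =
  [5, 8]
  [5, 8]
A^⊗3 =
  [15, 18]
  [15, 18]

Each entry (A^⊗3)_ij equals the minimum over all length-3 walks i = v_0 → v_1 → … → v_3 = j of Σ_t A[v_t][v_{t+1}]. For example, for (i, j) = (0, 1) we minimise over 4 possible intermediate vertex sequences; the minimum is 18, attained along the walk 0 → 0 → 0 → 1.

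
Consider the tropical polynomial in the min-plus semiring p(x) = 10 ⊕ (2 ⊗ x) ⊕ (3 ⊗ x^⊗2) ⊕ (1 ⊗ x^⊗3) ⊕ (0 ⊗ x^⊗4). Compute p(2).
p(2) = 4

A tropical monomial a ⊗ x^⊗i evaluates to a + i · x. Evaluating each term at x = 2:
  Term 0 contributes 10 + 0 · 2 = 10
  Term 1 contributes 2 + 1 · 2 = 4
  Term 2 contributes 3 + 2 · 2 = 7
  Term 3 contributes 1 + 3 · 2 = 7
  Term 4 contributes 0 + 4 · 2 = 8
p(2) = ⊕ of these = min[10, 4, 7, 7, 8] = 4.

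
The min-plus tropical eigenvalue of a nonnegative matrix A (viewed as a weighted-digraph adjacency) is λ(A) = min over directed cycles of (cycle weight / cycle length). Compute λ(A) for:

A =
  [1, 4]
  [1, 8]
λ(A) = 1

Enumerate directed cycles and compute their means (weight / length). Sample:
  cycle 0 → 0: weight = 1, length = 1, mean = 1/1 ≈ 1.000
  cycle 1 → 1: weight = 8, length = 1, mean = 8/1 ≈ 8.000
  cycle 0 → 1 → 0: weight = 5, length = 2, mean = 5/2 ≈ 2.500
  cycle 1 → 0 → 1: weight = 5, length = 2, mean = 5/2 ≈ 2.500
Minimum mean = 1.000, attained e.g. along the cycle 0 → 0 with weight 1 and length 1. So λ(A) = 1/1 = 1.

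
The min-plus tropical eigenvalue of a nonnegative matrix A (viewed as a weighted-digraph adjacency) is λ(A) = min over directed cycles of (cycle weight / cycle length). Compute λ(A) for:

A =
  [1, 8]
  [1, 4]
λ(A) = 1

Enumerate directed cycles and compute their means (weight / length). Sample:
  cycle 0 → 0: weight = 1, length = 1, mean = 1/1 ≈ 1.000
  cycle 1 → 1: weight = 4, length = 1, mean = 4/1 ≈ 4.000
  cycle 0 → 1 → 0: weight = 9, length = 2, mean = 9/2 ≈ 4.500
  cycle 1 → 0 → 1: weight = 9, length = 2, mean = 9/2 ≈ 4.500
Minimum mean = 1.000, attained e.g. along the cycle 0 → 0 with weight 1 and length 1. So λ(A) = 1/1 = 1.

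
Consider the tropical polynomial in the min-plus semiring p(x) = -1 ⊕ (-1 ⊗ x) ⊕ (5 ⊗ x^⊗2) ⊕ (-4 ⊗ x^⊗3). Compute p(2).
p(2) = -1

A tropical monomial a ⊗ x^⊗i evaluates to a + i · x. Evaluating each term at x = 2:
  Term 0 contributes -1 + 0 · 2 = -1
  Term 1 contributes -1 + 1 · 2 = 1
  Term 2 contributes 5 + 2 · 2 = 9
  Term 3 contributes -4 + 3 · 2 = 2
p(2) = ⊕ of these = min[-1, 1, 9, 2] = -1.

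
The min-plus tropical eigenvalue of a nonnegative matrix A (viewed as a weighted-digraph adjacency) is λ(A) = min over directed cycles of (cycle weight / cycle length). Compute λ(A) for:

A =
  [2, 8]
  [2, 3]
λ(A) = 2

Enumerate directed cycles and compute their means (weight / length). Sample:
  cycle 0 → 0: weight = 2, length = 1, mean = 2/1 ≈ 2.000
  cycle 1 → 1: weight = 3, length = 1, mean = 3/1 ≈ 3.000
  cycle 0 → 1 → 0: weight = 10, length = 2, mean = 10/2 ≈ 5.000
  cycle 1 → 0 → 1: weight = 10, length = 2, mean = 10/2 ≈ 5.000
Minimum mean = 2.000, attained e.g. along the cycle 0 → 0 with weight 2 and length 1. So λ(A) = 2/1 = 2.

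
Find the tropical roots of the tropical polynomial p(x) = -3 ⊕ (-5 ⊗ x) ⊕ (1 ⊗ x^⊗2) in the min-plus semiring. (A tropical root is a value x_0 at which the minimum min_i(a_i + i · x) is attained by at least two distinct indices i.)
Roots: {-6, 2}

Each tropical root is a break point of the lower envelope of the lines y = a_i + i · x (there are 3 lines, with slopes 0, 1, ..., 2). Only the lines that attain the minimum somewhere contribute to roots; other lines are dominated. Here the surviving (envelope) indices are i = 2, i = 1, i = 0.
Intersections between consecutive envelope lines give the roots: for adjacent envelope indices i < j the intersection is x = (a_i − a_j) / (j − i). Reading off the sorted break points: {-6, 2}.
Verification: at each break x_0, at least two indices attain the minimum of min_i(a_i + i · x_0).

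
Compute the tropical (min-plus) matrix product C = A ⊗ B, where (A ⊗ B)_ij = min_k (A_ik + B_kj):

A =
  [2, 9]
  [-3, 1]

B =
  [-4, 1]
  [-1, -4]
A ⊗ B =
  [-2, 3]
  [-7, -3]

Apply the min-plus product entry-by-entry:
  C[0][0] = min over k of (A[0][0] + B[0][0] = 2 + -4 = -2, A[0][1] + B[1][0] = 9 + -1 = 8) = -2 (attained at k = 0)
  C[0][1] = min over k of (A[0][0] + B[0][1] = 2 + 1 = 3, A[0][1] + B[1][1] = 9 + -4 = 5) = 3 (attained at k = 0)
  C[1][0] = min over k of (A[1][0] + B[0][0] = -3 + -4 = -7, A[1][1] + B[1][0] = 1 + -1 = 0) = -7 (attained at k = 0)
  C[1][1] = min over k of (A[1][0] + B[0][1] = -3 + 1 = -2, A[1][1] + B[1][1] = 1 + -4 = -3) = -3 (attained at k = 1)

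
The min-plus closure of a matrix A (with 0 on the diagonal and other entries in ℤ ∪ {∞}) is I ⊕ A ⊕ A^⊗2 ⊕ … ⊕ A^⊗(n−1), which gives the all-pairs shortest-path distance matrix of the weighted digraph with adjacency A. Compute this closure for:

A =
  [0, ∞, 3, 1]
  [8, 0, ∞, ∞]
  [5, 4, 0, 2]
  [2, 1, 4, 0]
Closure =
  [0, 2, 3, 1]
  [8, 0, 11, 9]
  [4, 3, 0, 2]
  [2, 1, 4, 0]

This is the Floyd-Warshall all-pairs shortest-path computation. For each intermediate vertex k = 0, 1, …, 3, update dist[i][j] ← min(dist[i][j], dist[i][k] + dist[k][j]). The final matrix gives, for each (i, j), the minimum total weight of any directed path from i to j (possibly empty when i = j).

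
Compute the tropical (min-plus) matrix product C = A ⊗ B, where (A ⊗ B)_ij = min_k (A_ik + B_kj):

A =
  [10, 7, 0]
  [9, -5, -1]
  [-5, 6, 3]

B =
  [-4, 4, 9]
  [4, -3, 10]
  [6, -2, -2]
A ⊗ B =
  [6, -2, -2]
  [-1, -8, -3]
  [-9, -1, 1]

Apply the min-plus product entry-by-entry:
  C[0][0] = min over k of (A[0][0] + B[0][0] = 10 + -4 = 6, A[0][1] + B[1][0] = 7 + 4 = 11, A[0][2] + B[2][0] = 0 + 6 = 6) = 6 (attained at k = 0)
  C[0][1] = min over k of (A[0][0] + B[0][1] = 10 + 4 = 14, A[0][1] + B[1][1] = 7 + -3 = 4, A[0][2] + B[2][1] = 0 + -2 = -2) = -2 (attained at k = 2)
  C[0][2] = min over k of (A[0][0] + B[0][2] = 10 + 9 = 19, A[0][1] + B[1][2] = 7 + 10 = 17, A[0][2] + B[2][2] = 0 + -2 = -2) = -2 (attained at k = 2)
  C[1][0] = min over k of (A[1][0] + B[0][0] = 9 + -4 = 5, A[1][1] + B[1][0] = -5 + 4 = -1, A[1][2] + B[2][0] = -1 + 6 = 5) = -1 (attained at k = 1)
  C[1][1] = min over k of (A[1][0] + B[0][1] = 9 + 4 = 13, A[1][1] + B[1][1] = -5 + -3 = -8, A[1][2] + B[2][1] = -1 + -2 = -3) = -8 (attained at k = 1)
  C[1][2] = min over k of (A[1][0] + B[0][2] = 9 + 9 = 18, A[1][1] + B[1][2] = -5 + 10 = 5, A[1][2] + B[2][2] = -1 + -2 = -3) = -3 (attained at k = 2)
  C[2][0] = min over k of (A[2][0] + B[0][0] = -5 + -4 = -9, A[2][1] + B[1][0] = 6 + 4 = 10, A[2][2] + B[2][0] = 3 + 6 = 9) = -9 (attained at k = 0)
  C[2][1] = min over k of (A[2][0] + B[0][1] = -5 + 4 = -1, A[2][1] + B[1][1] = 6 + -3 = 3, A[2][2] + B[2][1] = 3 + -2 = 1) = -1 (attained at k = 0)
  C[2][2] = min over k of (A[2][0] + B[0][2] = -5 + 9 = 4, A[2][1] + B[1][2] = 6 + 10 = 16, A[2][2] + B[2][2] = 3 + -2 = 1) = 1 (attained at k = 2)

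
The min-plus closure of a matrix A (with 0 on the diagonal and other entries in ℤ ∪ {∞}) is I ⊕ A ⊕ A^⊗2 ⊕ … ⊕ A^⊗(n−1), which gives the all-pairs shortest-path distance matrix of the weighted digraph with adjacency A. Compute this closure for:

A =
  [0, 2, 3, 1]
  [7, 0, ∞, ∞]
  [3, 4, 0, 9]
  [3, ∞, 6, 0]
Closure =
  [0, 2, 3, 1]
  [7, 0, 10, 8]
  [3, 4, 0, 4]
  [3, 5, 6, 0]

This is the Floyd-Warshall all-pairs shortest-path computation. For each intermediate vertex k = 0, 1, …, 3, update dist[i][j] ← min(dist[i][j], dist[i][k] + dist[k][j]). The final matrix gives, for each (i, j), the minimum total weight of any directed path from i to j (possibly empty when i = j).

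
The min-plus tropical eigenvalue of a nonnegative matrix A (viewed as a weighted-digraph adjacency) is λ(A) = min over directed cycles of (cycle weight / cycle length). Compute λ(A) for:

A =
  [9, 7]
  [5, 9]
λ(A) = 6

Enumerate directed cycles and compute their means (weight / length). Sample:
  cycle 0 → 0: weight = 9, length = 1, mean = 9/1 ≈ 9.000
  cycle 1 → 1: weight = 9, length = 1, mean = 9/1 ≈ 9.000
  cycle 0 → 1 → 0: weight = 12, length = 2, mean = 12/2 ≈ 6.000
  cycle 1 → 0 → 1: weight = 12, length = 2, mean = 12/2 ≈ 6.000
Minimum mean = 6.000, attained e.g. along the cycle 0 → 1 → 0 with weight 12 and length 2. So λ(A) = 12/2 = 6.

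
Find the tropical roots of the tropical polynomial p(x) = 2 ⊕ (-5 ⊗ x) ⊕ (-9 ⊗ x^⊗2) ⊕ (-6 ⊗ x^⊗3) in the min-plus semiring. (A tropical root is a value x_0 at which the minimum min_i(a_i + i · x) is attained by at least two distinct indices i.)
Roots: {-3, 4, 7}

Each tropical root is a break point of the lower envelope of the lines y = a_i + i · x (there are 4 lines, with slopes 0, 1, ..., 3). Only the lines that attain the minimum somewhere contribute to roots; other lines are dominated. Here the surviving (envelope) indices are i = 3, i = 2, i = 1, i = 0.
Intersections between consecutive envelope lines give the roots: for adjacent envelope indices i < j the intersection is x = (a_i − a_j) / (j − i). Reading off the sorted break points: {-3, 4, 7}.
Verification: at each break x_0, at least two indices attain the minimum of min_i(a_i + i · x_0).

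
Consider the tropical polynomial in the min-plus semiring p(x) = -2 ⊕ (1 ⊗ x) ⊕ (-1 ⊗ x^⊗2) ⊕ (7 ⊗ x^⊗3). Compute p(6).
p(6) = -2

A tropical monomial a ⊗ x^⊗i evaluates to a + i · x. Evaluating each term at x = 6:
  Term 0 contributes -2 + 0 · 6 = -2
  Term 1 contributes 1 + 1 · 6 = 7
  Term 2 contributes -1 + 2 · 6 = 11
  Term 3 contributes 7 + 3 · 6 = 25
p(6) = ⊕ of these = min[-2, 7, 11, 25] = -2.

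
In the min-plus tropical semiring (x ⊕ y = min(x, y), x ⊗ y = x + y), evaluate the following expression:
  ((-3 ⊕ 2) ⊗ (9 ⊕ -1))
((-3 ⊕ 2) ⊗ (9 ⊕ -1)) = -4

Expand innermost to outermost. Recall ⊕ takes the minimum of its arguments and ⊗ takes their sum. Working out the expression ((-3 ⊕ 2) ⊗ (9 ⊕ -1)) gives -4.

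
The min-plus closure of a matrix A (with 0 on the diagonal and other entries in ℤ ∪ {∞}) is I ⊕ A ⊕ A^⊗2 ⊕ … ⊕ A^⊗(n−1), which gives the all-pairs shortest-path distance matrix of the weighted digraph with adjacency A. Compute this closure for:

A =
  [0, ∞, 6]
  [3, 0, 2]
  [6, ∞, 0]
Closure =
  [0, ∞, 6]
  [3, 0, 2]
  [6, ∞, 0]

This is the Floyd-Warshall all-pairs shortest-path computation. For each intermediate vertex k = 0, 1, …, 2, update dist[i][j] ← min(dist[i][j], dist[i][k] + dist[k][j]). The final matrix gives, for each (i, j), the minimum total weight of any directed path from i to j (possibly empty when i = j).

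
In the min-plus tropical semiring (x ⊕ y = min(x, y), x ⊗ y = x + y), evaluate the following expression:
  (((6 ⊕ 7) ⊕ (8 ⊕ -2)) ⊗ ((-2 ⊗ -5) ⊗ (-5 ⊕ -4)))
(((6 ⊕ 7) ⊕ (8 ⊕ -2)) ⊗ ((-2 ⊗ -5) ⊗ (-5 ⊕ -4))) = -14

Expand innermost to outermost. Recall ⊕ takes the minimum of its arguments and ⊗ takes their sum. Working out the expression (((6 ⊕ 7) ⊕ (8 ⊕ -2)) ⊗ ((-2 ⊗ -5) ⊗ (-5 ⊕ -4))) gives -14.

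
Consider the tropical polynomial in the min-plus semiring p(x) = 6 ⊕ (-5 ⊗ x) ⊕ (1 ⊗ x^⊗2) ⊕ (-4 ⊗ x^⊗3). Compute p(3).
p(3) = -2

A tropical monomial a ⊗ x^⊗i evaluates to a + i · x. Evaluating each term at x = 3:
  Term 0 contributes 6 + 0 · 3 = 6
  Term 1 contributes -5 + 1 · 3 = -2
  Term 2 contributes 1 + 2 · 3 = 7
  Term 3 contributes -4 + 3 · 3 = 5
p(3) = ⊕ of these = min[6, -2, 7, 5] = -2.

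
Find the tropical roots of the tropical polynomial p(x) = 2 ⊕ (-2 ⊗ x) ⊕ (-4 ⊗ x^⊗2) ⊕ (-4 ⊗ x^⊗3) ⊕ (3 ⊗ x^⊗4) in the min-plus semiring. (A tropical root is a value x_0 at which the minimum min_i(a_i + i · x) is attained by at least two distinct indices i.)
Roots: {-7, 0, 2, 4}

Each tropical root is a break point of the lower envelope of the lines y = a_i + i · x (there are 5 lines, with slopes 0, 1, ..., 4). Only the lines that attain the minimum somewhere contribute to roots; other lines are dominated. Here the surviving (envelope) indices are i = 4, i = 3, i = 2, i = 1, i = 0.
Intersections between consecutive envelope lines give the roots: for adjacent envelope indices i < j the intersection is x = (a_i − a_j) / (j − i). Reading off the sorted break points: {-7, 0, 2, 4}.
Verification: at each break x_0, at least two indices attain the minimum of min_i(a_i + i · x_0).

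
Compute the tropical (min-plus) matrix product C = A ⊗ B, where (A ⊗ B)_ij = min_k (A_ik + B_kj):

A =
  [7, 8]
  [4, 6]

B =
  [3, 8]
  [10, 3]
A ⊗ B =
  [10, 11]
  [7, 9]

Apply the min-plus product entry-by-entry:
  C[0][0] = min over k of (A[0][0] + B[0][0] = 7 + 3 = 10, A[0][1] + B[1][0] = 8 + 10 = 18) = 10 (attained at k = 0)
  C[0][1] = min over k of (A[0][0] + B[0][1] = 7 + 8 = 15, A[0][1] + B[1][1] = 8 + 3 = 11) = 11 (attained at k = 1)
  C[1][0] = min over k of (A[1][0] + B[0][0] = 4 + 3 = 7, A[1][1] + B[1][0] = 6 + 10 = 16) = 7 (attained at k = 0)
  C[1][1] = min over k of (A[1][0] + B[0][1] = 4 + 8 = 12, A[1][1] + B[1][1] = 6 + 3 = 9) = 9 (attained at k = 1)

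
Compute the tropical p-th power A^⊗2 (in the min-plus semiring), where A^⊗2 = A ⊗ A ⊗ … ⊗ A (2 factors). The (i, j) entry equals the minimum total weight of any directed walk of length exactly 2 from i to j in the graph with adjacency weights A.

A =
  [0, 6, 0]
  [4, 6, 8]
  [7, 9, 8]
A^⊗2 =
  [0, 6, 0]
  [4, 10, 4]
  [7, 13, 7]

Each entry (A^⊗2)_ij equals the minimum over all length-2 walks i = v_0 → v_1 → … → v_2 = j of Σ_t A[v_t][v_{t+1}]. For example, for (i, j) = (0, 2) we minimise over 3 possible intermediate vertex sequences; the minimum is 0, attained along the walk 0 → 0 → 2.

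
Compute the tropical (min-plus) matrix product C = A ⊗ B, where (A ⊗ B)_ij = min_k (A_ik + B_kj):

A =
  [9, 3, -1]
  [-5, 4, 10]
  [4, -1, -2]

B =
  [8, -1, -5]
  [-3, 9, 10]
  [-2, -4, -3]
A ⊗ B =
  [-3, -5, -4]
  [1, -6, -10]
  [-4, -6, -5]

Apply the min-plus product entry-by-entry:
  C[0][0] = min over k of (A[0][0] + B[0][0] = 9 + 8 = 17, A[0][1] + B[1][0] = 3 + -3 = 0, A[0][2] + B[2][0] = -1 + -2 = -3) = -3 (attained at k = 2)
  C[0][1] = min over k of (A[0][0] + B[0][1] = 9 + -1 = 8, A[0][1] + B[1][1] = 3 + 9 = 12, A[0][2] + B[2][1] = -1 + -4 = -5) = -5 (attained at k = 2)
  C[0][2] = min over k of (A[0][0] + B[0][2] = 9 + -5 = 4, A[0][1] + B[1][2] = 3 + 10 = 13, A[0][2] + B[2][2] = -1 + -3 = -4) = -4 (attained at k = 2)
  C[1][0] = min over k of (A[1][0] + B[0][0] = -5 + 8 = 3, A[1][1] + B[1][0] = 4 + -3 = 1, A[1][2] + B[2][0] = 10 + -2 = 8) = 1 (attained at k = 1)
  C[1][1] = min over k of (A[1][0] + B[0][1] = -5 + -1 = -6, A[1][1] + B[1][1] = 4 + 9 = 13, A[1][2] + B[2][1] = 10 + -4 = 6) = -6 (attained at k = 0)
  C[1][2] = min over k of (A[1][0] + B[0][2] = -5 + -5 = -10, A[1][1] + B[1][2] = 4 + 10 = 14, A[1][2] + B[2][2] = 10 + -3 = 7) = -10 (attained at k = 0)
  C[2][0] = min over k of (A[2][0] + B[0][0] = 4 + 8 = 12, A[2][1] + B[1][0] = -1 + -3 = -4, A[2][2] + B[2][0] = -2 + -2 = -4) = -4 (attained at k = 1)
  C[2][1] = min over k of (A[2][0] + B[0][1] = 4 + -1 = 3, A[2][1] + B[1][1] = -1 + 9 = 8, A[2][2] + B[2][1] = -2 + -4 = -6) = -6 (attained at k = 2)
  C[2][2] = min over k of (A[2][0] + B[0][2] = 4 + -5 = -1, A[2][1] + B[1][2] = -1 + 10 = 9, A[2][2] + B[2][2] = -2 + -3 = -5) = -5 (attained at k = 2)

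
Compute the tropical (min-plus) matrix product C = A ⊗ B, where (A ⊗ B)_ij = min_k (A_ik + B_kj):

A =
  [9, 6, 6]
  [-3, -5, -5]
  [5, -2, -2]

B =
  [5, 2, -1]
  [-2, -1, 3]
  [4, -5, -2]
A ⊗ B =
  [4, 1, 4]
  [-7, -10, -7]
  [-4, -7, -4]

Apply the min-plus product entry-by-entry:
  C[0][0] = min over k of (A[0][0] + B[0][0] = 9 + 5 = 14, A[0][1] + B[1][0] = 6 + -2 = 4, A[0][2] + B[2][0] = 6 + 4 = 10) = 4 (attained at k = 1)
  C[0][1] = min over k of (A[0][0] + B[0][1] = 9 + 2 = 11, A[0][1] + B[1][1] = 6 + -1 = 5, A[0][2] + B[2][1] = 6 + -5 = 1) = 1 (attained at k = 2)
  C[0][2] = min over k of (A[0][0] + B[0][2] = 9 + -1 = 8, A[0][1] + B[1][2] = 6 + 3 = 9, A[0][2] + B[2][2] = 6 + -2 = 4) = 4 (attained at k = 2)
  C[1][0] = min over k of (A[1][0] + B[0][0] = -3 + 5 = 2, A[1][1] + B[1][0] = -5 + -2 = -7, A[1][2] + B[2][0] = -5 + 4 = -1) = -7 (attained at k = 1)
  C[1][1] = min over k of (A[1][0] + B[0][1] = -3 + 2 = -1, A[1][1] + B[1][1] = -5 + -1 = -6, A[1][2] + B[2][1] = -5 + -5 = -10) = -10 (attained at k = 2)
  C[1][2] = min over k of (A[1][0] + B[0][2] = -3 + -1 = -4, A[1][1] + B[1][2] = -5 + 3 = -2, A[1][2] + B[2][2] = -5 + -2 = -7) = -7 (attained at k = 2)
  C[2][0] = min over k of (A[2][0] + B[0][0] = 5 + 5 = 10, A[2][1] + B[1][0] = -2 + -2 = -4, A[2][2] + B[2][0] = -2 + 4 = 2) = -4 (attained at k = 1)
  C[2][1] = min over k of (A[2][0] + B[0][1] = 5 + 2 = 7, A[2][1] + B[1][1] = -2 + -1 = -3, A[2][2] + B[2][1] = -2 + -5 = -7) = -7 (attained at k = 2)
  C[2][2] = min over k of (A[2][0] + B[0][2] = 5 + -1 = 4, A[2][1] + B[1][2] = -2 + 3 = 1, A[2][2] + B[2][2] = -2 + -2 = -4) = -4 (attained at k = 2)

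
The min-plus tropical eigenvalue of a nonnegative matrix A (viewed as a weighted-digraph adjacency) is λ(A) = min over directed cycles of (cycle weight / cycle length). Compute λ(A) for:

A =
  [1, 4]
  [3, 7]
λ(A) = 1

Enumerate directed cycles and compute their means (weight / length). Sample:
  cycle 0 → 0: weight = 1, length = 1, mean = 1/1 ≈ 1.000
  cycle 1 → 1: weight = 7, length = 1, mean = 7/1 ≈ 7.000
  cycle 0 → 1 → 0: weight = 7, length = 2, mean = 7/2 ≈ 3.500
  cycle 1 → 0 → 1: weight = 7, length = 2, mean = 7/2 ≈ 3.500
Minimum mean = 1.000, attained e.g. along the cycle 0 → 0 with weight 1 and length 1. So λ(A) = 1/1 = 1.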